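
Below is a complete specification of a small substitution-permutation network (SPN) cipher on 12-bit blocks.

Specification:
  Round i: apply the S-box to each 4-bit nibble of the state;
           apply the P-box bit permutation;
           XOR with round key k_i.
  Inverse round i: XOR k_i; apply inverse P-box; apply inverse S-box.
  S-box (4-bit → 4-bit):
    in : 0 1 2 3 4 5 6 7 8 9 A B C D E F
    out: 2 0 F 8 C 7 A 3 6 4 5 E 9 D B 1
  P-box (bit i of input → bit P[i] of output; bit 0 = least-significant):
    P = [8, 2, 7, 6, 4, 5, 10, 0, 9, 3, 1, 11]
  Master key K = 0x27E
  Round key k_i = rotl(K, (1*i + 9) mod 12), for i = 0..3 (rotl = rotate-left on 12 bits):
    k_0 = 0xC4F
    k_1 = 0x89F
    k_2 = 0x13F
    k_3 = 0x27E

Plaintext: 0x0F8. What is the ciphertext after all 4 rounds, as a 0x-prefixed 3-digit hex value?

0x391

s_0 = plaintext = 0x0F8
s_1 = Round(s_0, k_0) = 0xCD3
s_2 = Round(s_1, k_1) = 0x6CE
s_3 = Round(s_2, k_2) = 0x862
s_4 = Round(s_3, k_3) = 0x391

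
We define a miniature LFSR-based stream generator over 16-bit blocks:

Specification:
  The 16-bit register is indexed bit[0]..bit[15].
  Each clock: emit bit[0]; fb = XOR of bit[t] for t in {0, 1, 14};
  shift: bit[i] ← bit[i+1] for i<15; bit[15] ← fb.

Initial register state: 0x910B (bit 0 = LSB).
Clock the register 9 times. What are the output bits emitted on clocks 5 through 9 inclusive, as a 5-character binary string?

00001

reg_0 = 0x910B
clock 1: out=1, reg = 0x4885
clock 2: out=1, reg = 0x2442
clock 3: out=0, reg = 0x9221
clock 4: out=1, reg = 0xC910
clock 5: out=0, reg = 0xE488
clock 6: out=0, reg = 0xF244
clock 7: out=0, reg = 0xF922
clock 8: out=0, reg = 0x7C91
clock 9: out=1, reg = 0x3E48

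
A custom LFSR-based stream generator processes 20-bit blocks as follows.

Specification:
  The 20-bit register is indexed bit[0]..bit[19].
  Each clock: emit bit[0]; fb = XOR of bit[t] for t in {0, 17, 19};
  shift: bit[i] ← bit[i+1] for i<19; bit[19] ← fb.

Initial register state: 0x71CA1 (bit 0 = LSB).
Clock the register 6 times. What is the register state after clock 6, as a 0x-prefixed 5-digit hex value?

reg_0 = 0x71CA1
clock 1: out=1, reg = 0x38E50
clock 2: out=0, reg = 0x9C728
clock 3: out=0, reg = 0xCE394
clock 4: out=0, reg = 0xE71CA
clock 5: out=0, reg = 0x738E5
clock 6: out=1, reg = 0x39C72

0x39C72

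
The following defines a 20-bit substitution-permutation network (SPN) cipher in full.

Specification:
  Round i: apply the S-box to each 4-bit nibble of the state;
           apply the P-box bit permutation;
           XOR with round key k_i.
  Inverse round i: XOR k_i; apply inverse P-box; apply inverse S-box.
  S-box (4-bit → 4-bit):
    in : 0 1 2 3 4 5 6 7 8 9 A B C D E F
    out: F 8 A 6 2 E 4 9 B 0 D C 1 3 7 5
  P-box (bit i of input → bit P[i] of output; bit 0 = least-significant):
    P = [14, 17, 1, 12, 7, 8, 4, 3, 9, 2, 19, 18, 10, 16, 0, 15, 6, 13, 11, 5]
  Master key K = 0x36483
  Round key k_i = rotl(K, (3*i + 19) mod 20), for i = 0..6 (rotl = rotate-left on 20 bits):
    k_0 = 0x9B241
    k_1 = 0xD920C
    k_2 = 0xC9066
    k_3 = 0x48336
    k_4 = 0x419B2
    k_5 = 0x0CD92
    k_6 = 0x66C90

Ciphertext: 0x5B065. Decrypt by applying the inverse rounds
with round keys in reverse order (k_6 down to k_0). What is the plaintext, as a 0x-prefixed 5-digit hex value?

s_0 = ciphertext = 0x5B065
s_1 = InvRound(s_0, k_6) = 0xA04F8
s_2 = InvRound(s_1, k_5) = 0xA162E
s_3 = InvRound(s_2, k_4) = 0x6C004
s_4 = InvRound(s_3, k_3) = 0x19C3E
s_5 = InvRound(s_4, k_2) = 0xFDBB9
s_6 = InvRound(s_5, k_1) = 0xB64ED
s_7 = InvRound(s_6, k_0) = 0x17D78

0x17D78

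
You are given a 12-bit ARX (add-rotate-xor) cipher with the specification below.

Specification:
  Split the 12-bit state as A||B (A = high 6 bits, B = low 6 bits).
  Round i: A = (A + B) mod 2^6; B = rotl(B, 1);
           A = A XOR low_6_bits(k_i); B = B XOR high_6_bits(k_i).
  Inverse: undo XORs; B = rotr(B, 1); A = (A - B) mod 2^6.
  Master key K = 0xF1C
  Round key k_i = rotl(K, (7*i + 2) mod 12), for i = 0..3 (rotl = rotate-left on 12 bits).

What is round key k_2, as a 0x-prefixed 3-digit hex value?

0x1CF

K = 0xF1C
k_0 = rotl(K, (7*0+2) mod 12) = rotl(K, 2) = 0xC73
k_1 = rotl(K, (7*1+2) mod 12) = rotl(K, 9) = 0x9E3
k_2 = rotl(K, (7*2+2) mod 12) = rotl(K, 4) = 0x1CF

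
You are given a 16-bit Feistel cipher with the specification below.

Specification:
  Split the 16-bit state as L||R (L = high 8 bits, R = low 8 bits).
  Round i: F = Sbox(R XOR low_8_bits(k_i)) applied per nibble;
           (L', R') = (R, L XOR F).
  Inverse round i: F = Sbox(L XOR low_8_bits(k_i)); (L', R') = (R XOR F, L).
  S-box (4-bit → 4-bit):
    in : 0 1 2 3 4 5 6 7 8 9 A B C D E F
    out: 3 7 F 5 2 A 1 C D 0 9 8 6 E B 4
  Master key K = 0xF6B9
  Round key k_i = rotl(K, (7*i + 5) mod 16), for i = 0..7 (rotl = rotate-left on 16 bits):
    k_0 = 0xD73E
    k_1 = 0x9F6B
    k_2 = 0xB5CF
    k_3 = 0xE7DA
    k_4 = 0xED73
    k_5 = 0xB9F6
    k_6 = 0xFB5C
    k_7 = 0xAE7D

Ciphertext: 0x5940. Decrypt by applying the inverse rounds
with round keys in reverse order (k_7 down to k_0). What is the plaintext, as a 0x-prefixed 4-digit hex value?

s_0 = ciphertext = 0x5940
s_1 = InvRound(s_0, k_7) = 0xB259
s_2 = InvRound(s_1, k_6) = 0xE2B2
s_3 = InvRound(s_2, k_5) = 0xC0E2
s_4 = InvRound(s_3, k_4) = 0x67C0
s_5 = InvRound(s_4, k_3) = 0x4E67
s_6 = InvRound(s_5, k_2) = 0xB04E
s_7 = InvRound(s_6, k_1) = 0xA6B0
s_8 = InvRound(s_7, k_0) = 0xBDA6

0xBDA6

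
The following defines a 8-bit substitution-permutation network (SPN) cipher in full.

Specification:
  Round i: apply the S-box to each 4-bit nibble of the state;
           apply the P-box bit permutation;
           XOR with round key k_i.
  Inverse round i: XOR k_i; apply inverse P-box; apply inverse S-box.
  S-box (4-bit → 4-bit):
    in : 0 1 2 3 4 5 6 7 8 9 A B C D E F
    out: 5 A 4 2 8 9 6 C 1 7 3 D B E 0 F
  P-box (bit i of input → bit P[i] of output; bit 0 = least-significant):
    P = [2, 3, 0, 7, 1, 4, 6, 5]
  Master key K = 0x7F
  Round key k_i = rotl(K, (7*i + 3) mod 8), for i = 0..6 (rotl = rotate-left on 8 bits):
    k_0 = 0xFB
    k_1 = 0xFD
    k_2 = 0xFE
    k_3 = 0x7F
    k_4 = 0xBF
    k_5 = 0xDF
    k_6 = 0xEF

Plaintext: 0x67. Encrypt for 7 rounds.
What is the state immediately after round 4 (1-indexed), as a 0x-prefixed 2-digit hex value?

0xCF

s_0 = plaintext = 0x67
s_1 = Round(s_0, k_0) = 0x2A
s_2 = Round(s_1, k_1) = 0xB1
s_3 = Round(s_2, k_2) = 0x14
s_4 = Round(s_3, k_3) = 0xCF
s_5 = Round(s_4, k_4) = 0x00
s_6 = Round(s_5, k_5) = 0x98
s_7 = Round(s_6, k_6) = 0xB9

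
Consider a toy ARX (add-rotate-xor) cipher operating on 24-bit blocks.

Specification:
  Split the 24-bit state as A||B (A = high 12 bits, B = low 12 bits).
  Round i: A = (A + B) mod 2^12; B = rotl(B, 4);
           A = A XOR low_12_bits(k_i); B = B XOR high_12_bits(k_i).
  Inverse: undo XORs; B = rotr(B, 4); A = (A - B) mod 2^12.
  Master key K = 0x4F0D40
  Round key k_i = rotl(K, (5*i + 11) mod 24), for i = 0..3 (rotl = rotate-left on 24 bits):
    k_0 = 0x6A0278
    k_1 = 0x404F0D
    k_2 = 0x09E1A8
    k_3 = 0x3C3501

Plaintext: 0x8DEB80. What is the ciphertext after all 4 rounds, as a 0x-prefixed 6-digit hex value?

s_0 = plaintext = 0x8DEB80
s_1 = Round(s_0, k_0) = 0x626EAB
s_2 = Round(s_1, k_1) = 0xBDCEBA
s_3 = Round(s_2, k_2) = 0xB3EB30
s_4 = Round(s_3, k_3) = 0x36F0C8

0x36F0C8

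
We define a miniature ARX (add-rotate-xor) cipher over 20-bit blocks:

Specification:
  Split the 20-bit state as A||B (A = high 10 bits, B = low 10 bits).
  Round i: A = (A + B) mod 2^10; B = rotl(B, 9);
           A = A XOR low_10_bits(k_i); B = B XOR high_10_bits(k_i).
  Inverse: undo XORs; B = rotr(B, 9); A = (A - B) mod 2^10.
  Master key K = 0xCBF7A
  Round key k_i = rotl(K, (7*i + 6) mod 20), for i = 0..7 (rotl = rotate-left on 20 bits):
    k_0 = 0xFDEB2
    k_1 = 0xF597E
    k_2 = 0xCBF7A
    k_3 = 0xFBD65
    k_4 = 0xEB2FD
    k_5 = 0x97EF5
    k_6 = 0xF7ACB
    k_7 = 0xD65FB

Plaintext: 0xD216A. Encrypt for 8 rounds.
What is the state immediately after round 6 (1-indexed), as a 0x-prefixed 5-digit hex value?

0x12E70

s_0 = plaintext = 0xD216A
s_1 = Round(s_0, k_0) = 0x80342
s_2 = Round(s_1, k_1) = 0x0F277
s_3 = Round(s_2, k_2) = 0x72414
s_4 = Round(s_3, k_3) = 0x2E3E5
s_5 = Round(s_4, k_4) = 0x9805E
s_6 = Round(s_5, k_5) = 0x12E70
s_7 = Round(s_6, k_6) = 0x1C2E6
s_8 = Round(s_7, k_7) = 0xAB62A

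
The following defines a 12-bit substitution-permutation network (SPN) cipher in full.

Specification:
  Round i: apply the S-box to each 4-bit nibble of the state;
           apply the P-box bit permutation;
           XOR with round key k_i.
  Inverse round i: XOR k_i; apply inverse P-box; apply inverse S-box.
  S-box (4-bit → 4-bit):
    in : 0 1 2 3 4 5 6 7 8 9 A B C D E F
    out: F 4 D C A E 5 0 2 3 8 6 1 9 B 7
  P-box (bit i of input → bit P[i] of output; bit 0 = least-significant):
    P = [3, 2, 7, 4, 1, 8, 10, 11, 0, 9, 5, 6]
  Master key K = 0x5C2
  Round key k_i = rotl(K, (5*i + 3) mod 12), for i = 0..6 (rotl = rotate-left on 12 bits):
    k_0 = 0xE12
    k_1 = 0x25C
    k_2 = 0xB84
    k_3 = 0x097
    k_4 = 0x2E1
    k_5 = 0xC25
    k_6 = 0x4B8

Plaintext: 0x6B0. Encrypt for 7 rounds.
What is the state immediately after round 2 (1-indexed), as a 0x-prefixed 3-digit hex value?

0x8F0

s_0 = plaintext = 0x6B0
s_1 = Round(s_0, k_0) = 0xBAF
s_2 = Round(s_1, k_1) = 0x8F0
s_3 = Round(s_2, k_2) = 0xC1A
s_4 = Round(s_3, k_3) = 0x486
s_5 = Round(s_4, k_4) = 0x129
s_6 = Round(s_5, k_5) = 0x00B
s_7 = Round(s_6, k_6) = 0xB5F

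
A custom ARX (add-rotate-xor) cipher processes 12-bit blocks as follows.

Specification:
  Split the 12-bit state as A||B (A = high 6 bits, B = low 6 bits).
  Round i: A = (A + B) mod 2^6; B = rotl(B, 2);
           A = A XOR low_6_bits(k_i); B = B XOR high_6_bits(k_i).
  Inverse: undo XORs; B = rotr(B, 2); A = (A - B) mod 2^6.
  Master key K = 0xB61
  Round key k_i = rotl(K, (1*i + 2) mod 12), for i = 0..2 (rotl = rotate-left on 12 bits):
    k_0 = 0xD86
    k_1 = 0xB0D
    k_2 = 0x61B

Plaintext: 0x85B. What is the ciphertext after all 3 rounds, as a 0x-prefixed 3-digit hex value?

s_0 = plaintext = 0x85B
s_1 = Round(s_0, k_0) = 0xE9B
s_2 = Round(s_1, k_1) = 0x601
s_3 = Round(s_2, k_2) = 0x09C

0x09C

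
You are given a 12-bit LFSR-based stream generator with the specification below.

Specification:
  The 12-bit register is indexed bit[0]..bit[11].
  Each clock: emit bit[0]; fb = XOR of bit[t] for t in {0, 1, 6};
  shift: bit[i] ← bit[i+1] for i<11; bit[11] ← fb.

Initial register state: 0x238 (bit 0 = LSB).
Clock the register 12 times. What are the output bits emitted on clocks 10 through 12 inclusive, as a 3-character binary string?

100

reg_0 = 0x238
clock 1: out=0, reg = 0x11C
clock 2: out=0, reg = 0x08E
clock 3: out=0, reg = 0x847
clock 4: out=1, reg = 0xC23
clock 5: out=1, reg = 0x611
clock 6: out=1, reg = 0xB08
clock 7: out=0, reg = 0x584
clock 8: out=0, reg = 0x2C2
clock 9: out=0, reg = 0x161
clock 10: out=1, reg = 0x0B0
clock 11: out=0, reg = 0x058
clock 12: out=0, reg = 0x82C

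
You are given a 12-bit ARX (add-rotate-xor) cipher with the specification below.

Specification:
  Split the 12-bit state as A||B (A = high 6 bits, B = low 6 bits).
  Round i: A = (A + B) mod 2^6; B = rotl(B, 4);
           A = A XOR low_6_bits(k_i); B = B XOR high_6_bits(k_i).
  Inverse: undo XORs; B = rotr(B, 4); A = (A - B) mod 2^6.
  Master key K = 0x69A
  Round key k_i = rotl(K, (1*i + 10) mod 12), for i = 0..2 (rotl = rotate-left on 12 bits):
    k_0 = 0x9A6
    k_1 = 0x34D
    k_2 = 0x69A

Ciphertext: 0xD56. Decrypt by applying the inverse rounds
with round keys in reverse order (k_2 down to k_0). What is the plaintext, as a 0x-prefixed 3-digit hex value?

0x605

s_0 = ciphertext = 0xD56
s_1 = InvRound(s_0, k_2) = 0xFF0
s_2 = InvRound(s_1, k_1) = 0xEF7
s_3 = InvRound(s_2, k_0) = 0x605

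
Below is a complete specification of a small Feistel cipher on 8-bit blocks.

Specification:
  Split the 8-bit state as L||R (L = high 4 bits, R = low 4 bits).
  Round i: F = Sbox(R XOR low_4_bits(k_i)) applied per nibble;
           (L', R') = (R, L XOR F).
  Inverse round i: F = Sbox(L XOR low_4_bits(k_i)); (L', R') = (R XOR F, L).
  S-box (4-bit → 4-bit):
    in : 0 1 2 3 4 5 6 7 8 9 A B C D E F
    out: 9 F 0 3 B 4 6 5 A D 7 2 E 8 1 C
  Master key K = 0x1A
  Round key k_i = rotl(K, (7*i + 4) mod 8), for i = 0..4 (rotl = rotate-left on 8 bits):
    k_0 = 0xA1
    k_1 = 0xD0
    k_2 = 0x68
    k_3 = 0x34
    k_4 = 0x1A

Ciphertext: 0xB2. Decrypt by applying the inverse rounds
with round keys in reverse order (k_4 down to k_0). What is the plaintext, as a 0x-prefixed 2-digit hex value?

s_0 = ciphertext = 0xB2
s_1 = InvRound(s_0, k_4) = 0xDB
s_2 = InvRound(s_1, k_3) = 0x6D
s_3 = InvRound(s_2, k_2) = 0xC6
s_4 = InvRound(s_3, k_1) = 0x8C
s_5 = InvRound(s_4, k_0) = 0x18

0x18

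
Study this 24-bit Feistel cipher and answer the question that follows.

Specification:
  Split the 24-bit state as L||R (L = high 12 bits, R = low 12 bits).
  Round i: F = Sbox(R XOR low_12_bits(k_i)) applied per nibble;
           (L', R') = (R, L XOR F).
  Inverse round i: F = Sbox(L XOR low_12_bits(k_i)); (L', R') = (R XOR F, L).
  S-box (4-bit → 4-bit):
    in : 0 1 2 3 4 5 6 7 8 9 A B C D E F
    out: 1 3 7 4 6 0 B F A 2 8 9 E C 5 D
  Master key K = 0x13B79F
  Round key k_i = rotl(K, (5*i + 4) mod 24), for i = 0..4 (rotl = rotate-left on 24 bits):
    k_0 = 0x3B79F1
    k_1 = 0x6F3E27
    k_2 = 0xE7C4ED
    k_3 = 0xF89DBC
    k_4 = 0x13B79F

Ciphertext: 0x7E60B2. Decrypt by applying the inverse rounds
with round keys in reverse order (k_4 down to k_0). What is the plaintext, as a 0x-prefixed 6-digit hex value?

0xBEBDB7

s_0 = ciphertext = 0x7E60B2
s_1 = InvRound(s_0, k_4) = 0x1407E6
s_2 = InvRound(s_1, k_3) = 0x938140
s_3 = InvRound(s_2, k_2) = 0xD80938
s_4 = InvRound(s_3, k_1) = 0xDB7D80
s_5 = InvRound(s_4, k_0) = 0xBEBDB7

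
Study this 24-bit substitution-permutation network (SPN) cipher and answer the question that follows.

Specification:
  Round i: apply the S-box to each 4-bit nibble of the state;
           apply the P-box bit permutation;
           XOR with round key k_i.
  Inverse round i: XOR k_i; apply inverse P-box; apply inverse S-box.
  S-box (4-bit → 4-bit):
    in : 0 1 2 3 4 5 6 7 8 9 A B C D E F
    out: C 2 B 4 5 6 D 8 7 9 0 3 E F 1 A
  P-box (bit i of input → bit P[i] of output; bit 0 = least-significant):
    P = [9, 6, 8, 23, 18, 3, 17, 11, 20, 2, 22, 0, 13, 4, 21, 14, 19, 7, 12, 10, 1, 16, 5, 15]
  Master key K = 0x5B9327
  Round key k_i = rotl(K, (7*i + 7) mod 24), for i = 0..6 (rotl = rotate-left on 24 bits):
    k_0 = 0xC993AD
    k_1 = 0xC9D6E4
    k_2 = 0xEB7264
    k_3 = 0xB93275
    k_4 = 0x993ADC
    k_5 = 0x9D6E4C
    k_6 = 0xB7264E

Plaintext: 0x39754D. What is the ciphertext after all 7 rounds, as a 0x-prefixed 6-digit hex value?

0x3FEFE5

s_0 = plaintext = 0x39754D
s_1 = Round(s_0, k_0) = 0x07D4C9
s_2 = Round(s_1, k_1) = 0x3B38DC
s_3 = Round(s_2, k_2) = 0x157B88
s_4 = Round(s_3, k_3) = 0xAE61B9
s_5 = Round(s_4, k_4) = 0x3558D0
s_6 = Round(s_5, k_5) = 0x6B77F0
s_7 = Round(s_6, k_6) = 0x3FEFE5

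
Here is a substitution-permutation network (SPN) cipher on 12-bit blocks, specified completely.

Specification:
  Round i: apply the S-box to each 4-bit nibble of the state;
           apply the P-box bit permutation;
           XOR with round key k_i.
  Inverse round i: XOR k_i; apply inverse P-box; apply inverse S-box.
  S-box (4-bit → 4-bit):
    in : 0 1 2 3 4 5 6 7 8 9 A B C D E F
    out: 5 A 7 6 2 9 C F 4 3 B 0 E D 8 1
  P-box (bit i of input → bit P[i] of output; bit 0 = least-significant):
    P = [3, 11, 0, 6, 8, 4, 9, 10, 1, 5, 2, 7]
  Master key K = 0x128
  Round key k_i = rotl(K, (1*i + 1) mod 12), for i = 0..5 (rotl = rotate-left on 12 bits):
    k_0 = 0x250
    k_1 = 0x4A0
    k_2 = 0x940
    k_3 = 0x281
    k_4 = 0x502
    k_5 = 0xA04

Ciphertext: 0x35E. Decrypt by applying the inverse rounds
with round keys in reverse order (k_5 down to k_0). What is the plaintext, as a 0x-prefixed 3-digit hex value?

0x65F

s_0 = ciphertext = 0x35E
s_1 = InvRound(s_0, k_5) = 0xF9A
s_2 = InvRound(s_1, k_4) = 0xE39
s_3 = InvRound(s_2, k_3) = 0x119
s_4 = InvRound(s_3, k_2) = 0xB47
s_5 = InvRound(s_4, k_1) = 0x7DC
s_6 = InvRound(s_5, k_0) = 0x65F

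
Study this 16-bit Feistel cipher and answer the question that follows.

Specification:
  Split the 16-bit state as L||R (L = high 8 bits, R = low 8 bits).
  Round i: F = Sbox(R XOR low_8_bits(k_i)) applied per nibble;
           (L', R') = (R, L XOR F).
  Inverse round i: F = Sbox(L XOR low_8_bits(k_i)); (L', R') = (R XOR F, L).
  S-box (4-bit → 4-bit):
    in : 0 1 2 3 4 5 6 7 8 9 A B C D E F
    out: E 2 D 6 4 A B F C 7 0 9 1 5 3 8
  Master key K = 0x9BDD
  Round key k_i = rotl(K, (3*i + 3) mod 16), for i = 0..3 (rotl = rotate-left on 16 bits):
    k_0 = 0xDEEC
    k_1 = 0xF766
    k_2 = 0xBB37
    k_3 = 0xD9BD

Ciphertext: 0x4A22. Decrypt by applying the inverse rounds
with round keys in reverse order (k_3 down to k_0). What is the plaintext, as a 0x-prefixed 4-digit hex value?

0x040C

s_0 = ciphertext = 0x4A22
s_1 = InvRound(s_0, k_3) = 0xAD4A
s_2 = InvRound(s_1, k_2) = 0x3AAD
s_3 = InvRound(s_2, k_1) = 0x0C3A
s_4 = InvRound(s_3, k_0) = 0x040C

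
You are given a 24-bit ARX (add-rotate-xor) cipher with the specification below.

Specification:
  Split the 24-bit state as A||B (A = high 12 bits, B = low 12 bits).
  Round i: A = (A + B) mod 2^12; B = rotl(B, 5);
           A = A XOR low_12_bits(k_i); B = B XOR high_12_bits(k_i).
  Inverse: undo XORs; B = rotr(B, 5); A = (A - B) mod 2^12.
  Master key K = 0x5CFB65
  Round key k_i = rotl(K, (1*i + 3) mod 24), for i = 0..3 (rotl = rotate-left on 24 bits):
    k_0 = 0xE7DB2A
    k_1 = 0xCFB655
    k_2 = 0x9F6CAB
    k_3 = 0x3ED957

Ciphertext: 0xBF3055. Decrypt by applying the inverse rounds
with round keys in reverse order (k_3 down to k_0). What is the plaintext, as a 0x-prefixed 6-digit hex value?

0x153BA1

s_0 = ciphertext = 0xBF3055
s_1 = InvRound(s_0, k_3) = 0x687C1D
s_2 = InvRound(s_1, k_2) = 0x47D5AF
s_3 = InvRound(s_2, k_1) = 0x7DEA4A
s_4 = InvRound(s_3, k_0) = 0x153BA1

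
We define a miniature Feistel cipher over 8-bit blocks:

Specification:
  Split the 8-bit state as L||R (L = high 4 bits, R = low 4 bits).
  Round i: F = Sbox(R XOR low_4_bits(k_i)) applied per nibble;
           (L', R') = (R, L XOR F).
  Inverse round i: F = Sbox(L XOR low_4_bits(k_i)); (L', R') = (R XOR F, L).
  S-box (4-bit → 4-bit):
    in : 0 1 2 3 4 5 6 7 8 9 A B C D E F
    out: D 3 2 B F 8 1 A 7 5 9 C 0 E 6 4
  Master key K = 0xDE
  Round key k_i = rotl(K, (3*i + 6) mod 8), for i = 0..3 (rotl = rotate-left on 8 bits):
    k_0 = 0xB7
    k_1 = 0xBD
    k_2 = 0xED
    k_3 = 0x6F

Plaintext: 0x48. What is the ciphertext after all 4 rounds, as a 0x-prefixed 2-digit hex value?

s_0 = plaintext = 0x48
s_1 = Round(s_0, k_0) = 0x80
s_2 = Round(s_1, k_1) = 0x06
s_3 = Round(s_2, k_2) = 0x6C
s_4 = Round(s_3, k_3) = 0xCD

0xCD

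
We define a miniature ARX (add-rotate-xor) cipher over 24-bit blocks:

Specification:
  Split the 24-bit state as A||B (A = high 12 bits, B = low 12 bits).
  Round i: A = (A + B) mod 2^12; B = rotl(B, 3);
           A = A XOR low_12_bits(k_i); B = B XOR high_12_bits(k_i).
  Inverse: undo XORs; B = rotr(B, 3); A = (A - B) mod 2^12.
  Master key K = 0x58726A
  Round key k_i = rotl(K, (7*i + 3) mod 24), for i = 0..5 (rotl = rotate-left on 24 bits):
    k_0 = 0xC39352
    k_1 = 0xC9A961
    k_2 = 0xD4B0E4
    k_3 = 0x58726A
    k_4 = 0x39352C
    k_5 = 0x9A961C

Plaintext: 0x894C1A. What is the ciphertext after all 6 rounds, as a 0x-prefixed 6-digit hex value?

0xFD88AB

s_0 = plaintext = 0x894C1A
s_1 = Round(s_0, k_0) = 0x7FCCEF
s_2 = Round(s_1, k_1) = 0xD8ABE4
s_3 = Round(s_2, k_2) = 0x98A26E
s_4 = Round(s_3, k_3) = 0x9926F6
s_5 = Round(s_4, k_4) = 0x5A4420
s_6 = Round(s_5, k_5) = 0xFD88AB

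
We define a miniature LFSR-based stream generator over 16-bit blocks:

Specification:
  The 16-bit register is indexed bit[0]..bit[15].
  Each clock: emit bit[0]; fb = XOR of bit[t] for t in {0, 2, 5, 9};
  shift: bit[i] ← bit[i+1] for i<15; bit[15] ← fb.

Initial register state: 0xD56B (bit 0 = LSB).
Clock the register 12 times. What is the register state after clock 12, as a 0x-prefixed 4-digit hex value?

0xEF0D

reg_0 = 0xD56B
clock 1: out=1, reg = 0x6AB5
clock 2: out=1, reg = 0x355A
clock 3: out=0, reg = 0x1AAD
clock 4: out=1, reg = 0x0D56
clock 5: out=0, reg = 0x86AB
clock 6: out=1, reg = 0xC355
clock 7: out=1, reg = 0xE1AA
clock 8: out=0, reg = 0xF0D5
clock 9: out=1, reg = 0x786A
clock 10: out=0, reg = 0xBC35
clock 11: out=1, reg = 0xDE1A
clock 12: out=0, reg = 0xEF0D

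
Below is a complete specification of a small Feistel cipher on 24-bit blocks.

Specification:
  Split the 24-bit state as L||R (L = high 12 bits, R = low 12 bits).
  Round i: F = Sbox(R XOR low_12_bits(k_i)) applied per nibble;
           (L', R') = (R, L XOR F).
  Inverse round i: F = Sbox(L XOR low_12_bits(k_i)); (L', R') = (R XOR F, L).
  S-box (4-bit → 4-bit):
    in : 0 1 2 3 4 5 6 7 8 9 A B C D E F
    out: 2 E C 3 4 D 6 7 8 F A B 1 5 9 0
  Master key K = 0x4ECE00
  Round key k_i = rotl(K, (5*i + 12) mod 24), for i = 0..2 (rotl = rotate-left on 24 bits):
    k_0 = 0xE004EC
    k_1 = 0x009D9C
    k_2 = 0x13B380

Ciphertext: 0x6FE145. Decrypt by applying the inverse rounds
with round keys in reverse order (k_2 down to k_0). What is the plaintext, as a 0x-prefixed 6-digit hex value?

0xD8E85C

s_0 = ciphertext = 0x6FE145
s_1 = InvRound(s_0, k_2) = 0xC3C6FE
s_2 = InvRound(s_1, k_1) = 0x85CC3C
s_3 = InvRound(s_2, k_0) = 0xD8E85C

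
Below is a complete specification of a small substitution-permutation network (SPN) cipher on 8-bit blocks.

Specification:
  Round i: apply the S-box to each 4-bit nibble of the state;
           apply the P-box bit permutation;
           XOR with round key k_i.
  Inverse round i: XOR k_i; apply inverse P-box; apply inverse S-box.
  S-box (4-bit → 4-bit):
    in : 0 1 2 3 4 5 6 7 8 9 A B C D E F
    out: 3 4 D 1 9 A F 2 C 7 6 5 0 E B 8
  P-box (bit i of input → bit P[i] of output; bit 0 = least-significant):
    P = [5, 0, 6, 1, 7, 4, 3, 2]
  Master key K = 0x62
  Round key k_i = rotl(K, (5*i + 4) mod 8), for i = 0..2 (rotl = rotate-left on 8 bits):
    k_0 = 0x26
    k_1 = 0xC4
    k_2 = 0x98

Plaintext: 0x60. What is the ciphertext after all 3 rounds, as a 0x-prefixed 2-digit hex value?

s_0 = plaintext = 0x60
s_1 = Round(s_0, k_0) = 0x9B
s_2 = Round(s_1, k_1) = 0x3C
s_3 = Round(s_2, k_2) = 0x18

0x18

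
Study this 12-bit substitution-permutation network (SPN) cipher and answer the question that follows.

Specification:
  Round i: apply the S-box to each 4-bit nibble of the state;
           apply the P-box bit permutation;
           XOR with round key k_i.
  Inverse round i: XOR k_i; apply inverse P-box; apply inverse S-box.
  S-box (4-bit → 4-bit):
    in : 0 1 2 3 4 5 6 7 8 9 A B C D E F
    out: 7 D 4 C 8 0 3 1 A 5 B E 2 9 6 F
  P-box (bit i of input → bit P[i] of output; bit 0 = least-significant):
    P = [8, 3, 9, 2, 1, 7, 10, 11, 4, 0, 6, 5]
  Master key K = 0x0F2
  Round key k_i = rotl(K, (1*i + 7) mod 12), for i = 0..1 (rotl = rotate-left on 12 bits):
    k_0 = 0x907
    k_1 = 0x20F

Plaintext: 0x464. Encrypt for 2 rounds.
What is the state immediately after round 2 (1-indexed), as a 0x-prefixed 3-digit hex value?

s_0 = plaintext = 0x464
s_1 = Round(s_0, k_0) = 0x9A1
s_2 = Round(s_1, k_1) = 0x9D9

0x9D9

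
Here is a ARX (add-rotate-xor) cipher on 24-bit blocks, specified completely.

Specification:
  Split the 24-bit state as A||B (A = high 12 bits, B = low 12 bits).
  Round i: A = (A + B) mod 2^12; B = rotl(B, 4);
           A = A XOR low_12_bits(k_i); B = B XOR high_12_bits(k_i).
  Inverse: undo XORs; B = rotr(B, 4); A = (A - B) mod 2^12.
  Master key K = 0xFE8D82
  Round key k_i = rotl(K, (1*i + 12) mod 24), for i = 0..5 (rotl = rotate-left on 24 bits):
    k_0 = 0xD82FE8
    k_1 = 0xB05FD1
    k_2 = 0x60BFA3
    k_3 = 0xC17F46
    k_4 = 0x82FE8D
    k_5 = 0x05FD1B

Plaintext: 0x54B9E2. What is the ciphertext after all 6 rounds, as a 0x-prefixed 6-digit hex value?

s_0 = plaintext = 0x54B9E2
s_1 = Round(s_0, k_0) = 0x0C53AB
s_2 = Round(s_1, k_1) = 0xBA11B6
s_3 = Round(s_2, k_2) = 0x2F4D6A
s_4 = Round(s_3, k_3) = 0xF18ABA
s_5 = Round(s_4, k_4) = 0x75F385
s_6 = Round(s_5, k_5) = 0x7FF80C

0x7FF80C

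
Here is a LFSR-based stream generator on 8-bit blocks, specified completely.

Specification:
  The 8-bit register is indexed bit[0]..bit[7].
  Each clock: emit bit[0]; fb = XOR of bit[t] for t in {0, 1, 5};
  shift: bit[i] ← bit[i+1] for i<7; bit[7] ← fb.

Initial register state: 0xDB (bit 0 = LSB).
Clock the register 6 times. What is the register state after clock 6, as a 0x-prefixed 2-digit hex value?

0xC3

reg_0 = 0xDB
clock 1: out=1, reg = 0x6D
clock 2: out=1, reg = 0x36
clock 3: out=0, reg = 0x1B
clock 4: out=1, reg = 0x0D
clock 5: out=1, reg = 0x86
clock 6: out=0, reg = 0xC3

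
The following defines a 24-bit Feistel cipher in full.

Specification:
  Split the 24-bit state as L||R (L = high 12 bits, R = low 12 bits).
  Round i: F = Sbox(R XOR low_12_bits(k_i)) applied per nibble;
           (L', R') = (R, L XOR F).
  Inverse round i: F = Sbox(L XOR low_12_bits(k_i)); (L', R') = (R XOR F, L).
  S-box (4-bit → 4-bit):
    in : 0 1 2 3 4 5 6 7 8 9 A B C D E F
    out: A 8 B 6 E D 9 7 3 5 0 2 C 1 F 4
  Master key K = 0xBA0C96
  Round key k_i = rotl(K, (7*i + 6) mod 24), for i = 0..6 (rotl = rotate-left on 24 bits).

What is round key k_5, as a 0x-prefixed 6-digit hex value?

0x2D7419

K = 0xBA0C96
k_0 = rotl(K, (7*0+6) mod 24) = rotl(K, 6) = 0x8325AE
k_1 = rotl(K, (7*1+6) mod 24) = rotl(K, 13) = 0x92D741
k_2 = rotl(K, (7*2+6) mod 24) = rotl(K, 20) = 0x6BA0C9
k_3 = rotl(K, (7*3+6) mod 24) = rotl(K, 3) = 0xD064B5
k_4 = rotl(K, (7*4+6) mod 24) = rotl(K, 10) = 0x325AE8
k_5 = rotl(K, (7*5+6) mod 24) = rotl(K, 17) = 0x2D7419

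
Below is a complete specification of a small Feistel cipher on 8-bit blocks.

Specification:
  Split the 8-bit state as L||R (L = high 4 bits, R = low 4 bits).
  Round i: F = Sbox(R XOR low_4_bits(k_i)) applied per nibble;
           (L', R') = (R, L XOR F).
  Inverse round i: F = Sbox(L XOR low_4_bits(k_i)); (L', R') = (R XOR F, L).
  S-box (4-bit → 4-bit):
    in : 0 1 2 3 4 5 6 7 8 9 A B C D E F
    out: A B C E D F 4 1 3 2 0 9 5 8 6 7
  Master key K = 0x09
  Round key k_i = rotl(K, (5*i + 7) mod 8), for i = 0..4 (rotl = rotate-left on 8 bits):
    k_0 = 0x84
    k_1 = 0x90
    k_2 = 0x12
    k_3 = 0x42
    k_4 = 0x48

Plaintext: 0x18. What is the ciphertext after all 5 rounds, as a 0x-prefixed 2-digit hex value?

0x40

s_0 = plaintext = 0x18
s_1 = Round(s_0, k_0) = 0x84
s_2 = Round(s_1, k_1) = 0x45
s_3 = Round(s_2, k_2) = 0x55
s_4 = Round(s_3, k_3) = 0x54
s_5 = Round(s_4, k_4) = 0x40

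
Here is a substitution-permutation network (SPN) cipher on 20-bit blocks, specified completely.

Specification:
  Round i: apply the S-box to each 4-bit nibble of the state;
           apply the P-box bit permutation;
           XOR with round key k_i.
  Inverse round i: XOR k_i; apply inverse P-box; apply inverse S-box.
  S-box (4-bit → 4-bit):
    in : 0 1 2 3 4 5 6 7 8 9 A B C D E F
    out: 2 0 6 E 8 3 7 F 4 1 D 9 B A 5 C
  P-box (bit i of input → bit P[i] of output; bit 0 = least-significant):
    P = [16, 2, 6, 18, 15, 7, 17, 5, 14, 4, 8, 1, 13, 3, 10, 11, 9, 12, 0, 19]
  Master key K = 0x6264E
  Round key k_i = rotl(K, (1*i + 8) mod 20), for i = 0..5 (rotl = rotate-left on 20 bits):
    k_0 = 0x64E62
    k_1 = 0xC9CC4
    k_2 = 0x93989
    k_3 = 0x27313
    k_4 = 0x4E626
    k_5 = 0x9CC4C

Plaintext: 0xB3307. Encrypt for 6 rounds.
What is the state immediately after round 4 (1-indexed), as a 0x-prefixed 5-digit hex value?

s_0 = plaintext = 0xB3307
s_1 = Round(s_0, k_0) = 0xB41BC
s_2 = Round(s_1, k_1) = 0x116E0
s_3 = Round(s_2, k_2) = 0xBF89D
s_4 = Round(s_3, k_3) = 0xEFC17
s_5 = Round(s_4, k_4) = 0x1A871
s_6 = Round(s_5, k_5) = 0xB61EC

0xEFC17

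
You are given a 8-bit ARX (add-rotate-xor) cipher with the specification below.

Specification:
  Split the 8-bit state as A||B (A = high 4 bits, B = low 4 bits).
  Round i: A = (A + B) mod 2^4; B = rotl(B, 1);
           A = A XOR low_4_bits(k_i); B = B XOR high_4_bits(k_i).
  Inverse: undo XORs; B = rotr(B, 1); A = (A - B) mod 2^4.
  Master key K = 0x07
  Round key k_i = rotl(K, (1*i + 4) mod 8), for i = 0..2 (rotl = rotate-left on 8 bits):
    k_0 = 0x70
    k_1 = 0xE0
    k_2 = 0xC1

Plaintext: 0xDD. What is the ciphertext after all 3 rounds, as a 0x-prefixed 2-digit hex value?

0xC2

s_0 = plaintext = 0xDD
s_1 = Round(s_0, k_0) = 0xAC
s_2 = Round(s_1, k_1) = 0x67
s_3 = Round(s_2, k_2) = 0xC2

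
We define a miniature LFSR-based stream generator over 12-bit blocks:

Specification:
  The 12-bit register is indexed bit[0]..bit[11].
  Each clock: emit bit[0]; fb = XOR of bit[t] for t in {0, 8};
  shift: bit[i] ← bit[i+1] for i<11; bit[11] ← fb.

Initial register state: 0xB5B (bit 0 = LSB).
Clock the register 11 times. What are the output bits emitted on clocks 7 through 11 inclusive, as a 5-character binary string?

10110

reg_0 = 0xB5B
clock 1: out=1, reg = 0x5AD
clock 2: out=1, reg = 0x2D6
clock 3: out=0, reg = 0x16B
clock 4: out=1, reg = 0x0B5
clock 5: out=1, reg = 0x85A
clock 6: out=0, reg = 0x42D
clock 7: out=1, reg = 0xA16
clock 8: out=0, reg = 0x50B
clock 9: out=1, reg = 0x285
clock 10: out=1, reg = 0x942
clock 11: out=0, reg = 0xCA1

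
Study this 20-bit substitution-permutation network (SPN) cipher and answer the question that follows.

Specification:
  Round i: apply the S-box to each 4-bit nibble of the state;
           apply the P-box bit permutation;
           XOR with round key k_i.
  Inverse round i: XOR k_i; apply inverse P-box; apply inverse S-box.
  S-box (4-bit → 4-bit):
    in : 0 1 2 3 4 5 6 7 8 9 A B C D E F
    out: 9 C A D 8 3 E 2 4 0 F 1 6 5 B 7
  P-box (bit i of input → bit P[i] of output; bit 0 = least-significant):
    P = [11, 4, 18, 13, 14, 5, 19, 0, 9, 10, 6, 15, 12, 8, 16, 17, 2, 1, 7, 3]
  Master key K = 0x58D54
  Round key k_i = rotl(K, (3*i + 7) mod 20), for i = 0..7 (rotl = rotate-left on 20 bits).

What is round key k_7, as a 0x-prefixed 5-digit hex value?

K = 0x58D54
k_0 = rotl(K, (3*0+7) mod 20) = rotl(K, 7) = 0x6AA2C
k_1 = rotl(K, (3*1+7) mod 20) = rotl(K, 10) = 0x55163
k_2 = rotl(K, (3*2+7) mod 20) = rotl(K, 13) = 0xA8B1A
k_3 = rotl(K, (3*3+7) mod 20) = rotl(K, 16) = 0x458D5
k_4 = rotl(K, (3*4+7) mod 20) = rotl(K, 19) = 0x2C6AA
k_5 = rotl(K, (3*5+7) mod 20) = rotl(K, 2) = 0x63551
k_6 = rotl(K, (3*6+7) mod 20) = rotl(K, 5) = 0x1AA8B
k_7 = rotl(K, (3*7+7) mod 20) = rotl(K, 8) = 0xD5458

0xD5458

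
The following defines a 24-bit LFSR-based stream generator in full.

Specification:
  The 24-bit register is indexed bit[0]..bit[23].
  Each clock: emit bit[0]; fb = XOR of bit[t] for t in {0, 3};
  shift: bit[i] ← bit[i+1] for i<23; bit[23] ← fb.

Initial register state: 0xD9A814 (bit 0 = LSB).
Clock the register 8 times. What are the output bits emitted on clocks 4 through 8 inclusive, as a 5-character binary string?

reg_0 = 0xD9A814
clock 1: out=0, reg = 0x6CD40A
clock 2: out=0, reg = 0xB66A05
clock 3: out=1, reg = 0xDB3502
clock 4: out=0, reg = 0x6D9A81
clock 5: out=1, reg = 0xB6CD40
clock 6: out=0, reg = 0x5B66A0
clock 7: out=0, reg = 0x2DB350
clock 8: out=0, reg = 0x16D9A8

01000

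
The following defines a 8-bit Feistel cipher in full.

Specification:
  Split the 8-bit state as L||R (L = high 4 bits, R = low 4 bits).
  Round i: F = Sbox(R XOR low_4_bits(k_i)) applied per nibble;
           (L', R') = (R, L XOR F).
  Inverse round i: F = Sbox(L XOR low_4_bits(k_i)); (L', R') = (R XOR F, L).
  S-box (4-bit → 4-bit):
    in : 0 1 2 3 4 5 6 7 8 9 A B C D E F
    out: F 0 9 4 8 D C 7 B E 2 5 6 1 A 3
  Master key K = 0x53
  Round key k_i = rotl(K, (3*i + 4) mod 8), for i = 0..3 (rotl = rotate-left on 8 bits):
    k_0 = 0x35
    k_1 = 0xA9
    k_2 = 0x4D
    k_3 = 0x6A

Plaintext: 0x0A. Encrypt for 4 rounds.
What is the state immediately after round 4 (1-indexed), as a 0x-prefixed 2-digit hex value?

s_0 = plaintext = 0x0A
s_1 = Round(s_0, k_0) = 0xA3
s_2 = Round(s_1, k_1) = 0x38
s_3 = Round(s_2, k_2) = 0x8E
s_4 = Round(s_3, k_3) = 0xE0

0xE0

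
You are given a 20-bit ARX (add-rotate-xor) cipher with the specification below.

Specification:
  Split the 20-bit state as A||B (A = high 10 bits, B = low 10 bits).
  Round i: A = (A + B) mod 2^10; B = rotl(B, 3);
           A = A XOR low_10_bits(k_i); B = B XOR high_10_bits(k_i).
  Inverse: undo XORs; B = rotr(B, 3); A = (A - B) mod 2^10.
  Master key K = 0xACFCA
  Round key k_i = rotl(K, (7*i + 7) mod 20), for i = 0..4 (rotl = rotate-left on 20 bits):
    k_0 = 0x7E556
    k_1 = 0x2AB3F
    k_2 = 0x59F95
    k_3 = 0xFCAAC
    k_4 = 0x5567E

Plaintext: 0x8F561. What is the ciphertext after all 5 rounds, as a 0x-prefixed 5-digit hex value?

0x2608F

s_0 = plaintext = 0x8F561
s_1 = Round(s_0, k_0) = 0xB22F3
s_2 = Round(s_1, k_1) = 0xA1337
s_3 = Round(s_2, k_2) = 0x8B8D9
s_4 = Round(s_3, k_3) = 0x6AD3B
s_5 = Round(s_4, k_4) = 0x2608F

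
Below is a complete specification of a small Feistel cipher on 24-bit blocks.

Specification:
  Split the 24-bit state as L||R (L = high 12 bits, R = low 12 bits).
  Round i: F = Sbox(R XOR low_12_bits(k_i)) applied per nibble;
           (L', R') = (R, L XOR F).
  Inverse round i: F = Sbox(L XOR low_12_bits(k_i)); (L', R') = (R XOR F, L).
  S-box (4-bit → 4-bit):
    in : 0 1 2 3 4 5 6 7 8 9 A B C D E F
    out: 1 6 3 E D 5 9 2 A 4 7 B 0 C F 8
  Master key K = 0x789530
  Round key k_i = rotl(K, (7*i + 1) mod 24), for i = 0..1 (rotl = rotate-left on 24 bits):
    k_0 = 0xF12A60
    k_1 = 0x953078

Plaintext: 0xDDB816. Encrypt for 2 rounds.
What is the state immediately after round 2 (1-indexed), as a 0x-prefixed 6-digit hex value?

0xEF27B1

s_0 = plaintext = 0xDDB816
s_1 = Round(s_0, k_0) = 0x816EF2
s_2 = Round(s_1, k_1) = 0xEF27B1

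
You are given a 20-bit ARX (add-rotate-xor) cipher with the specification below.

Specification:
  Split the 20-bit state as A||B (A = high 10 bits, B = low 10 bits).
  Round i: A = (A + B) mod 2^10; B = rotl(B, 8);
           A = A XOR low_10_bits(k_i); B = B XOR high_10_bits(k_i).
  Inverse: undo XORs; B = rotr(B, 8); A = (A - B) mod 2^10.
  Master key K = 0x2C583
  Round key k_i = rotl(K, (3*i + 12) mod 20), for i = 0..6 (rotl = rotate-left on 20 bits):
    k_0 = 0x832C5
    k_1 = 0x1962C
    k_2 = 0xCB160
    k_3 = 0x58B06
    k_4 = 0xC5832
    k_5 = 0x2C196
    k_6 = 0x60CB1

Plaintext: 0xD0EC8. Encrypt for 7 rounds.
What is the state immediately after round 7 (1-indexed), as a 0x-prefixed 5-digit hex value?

s_0 = plaintext = 0xD0EC8
s_1 = Round(s_0, k_0) = 0x33ABE
s_2 = Round(s_1, k_1) = 0x682CA
s_3 = Round(s_2, k_2) = 0x4299E
s_4 = Round(s_3, k_3) = 0x6BB05
s_5 = Round(s_4, k_4) = 0x206D7
s_6 = Round(s_5, k_5) = 0xB3B05
s_7 = Round(s_6, k_6) = 0x58842

0x58842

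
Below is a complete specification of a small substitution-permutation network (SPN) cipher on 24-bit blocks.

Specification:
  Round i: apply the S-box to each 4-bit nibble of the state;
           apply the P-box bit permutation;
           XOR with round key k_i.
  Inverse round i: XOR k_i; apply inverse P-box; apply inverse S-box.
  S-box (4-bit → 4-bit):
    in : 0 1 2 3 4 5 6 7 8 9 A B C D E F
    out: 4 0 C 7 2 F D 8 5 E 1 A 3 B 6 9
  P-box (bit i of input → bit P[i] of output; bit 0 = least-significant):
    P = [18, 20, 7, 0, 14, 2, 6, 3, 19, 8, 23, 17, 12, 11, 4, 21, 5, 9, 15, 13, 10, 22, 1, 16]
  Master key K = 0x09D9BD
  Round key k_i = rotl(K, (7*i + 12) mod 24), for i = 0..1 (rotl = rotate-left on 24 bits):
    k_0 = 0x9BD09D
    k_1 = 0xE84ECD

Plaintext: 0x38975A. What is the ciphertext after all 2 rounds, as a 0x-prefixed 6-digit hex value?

s_0 = plaintext = 0x38975A
s_1 = Round(s_0, k_0) = 0xFD1CE3
s_2 = Round(s_1, k_1) = 0xF56929

0xF56929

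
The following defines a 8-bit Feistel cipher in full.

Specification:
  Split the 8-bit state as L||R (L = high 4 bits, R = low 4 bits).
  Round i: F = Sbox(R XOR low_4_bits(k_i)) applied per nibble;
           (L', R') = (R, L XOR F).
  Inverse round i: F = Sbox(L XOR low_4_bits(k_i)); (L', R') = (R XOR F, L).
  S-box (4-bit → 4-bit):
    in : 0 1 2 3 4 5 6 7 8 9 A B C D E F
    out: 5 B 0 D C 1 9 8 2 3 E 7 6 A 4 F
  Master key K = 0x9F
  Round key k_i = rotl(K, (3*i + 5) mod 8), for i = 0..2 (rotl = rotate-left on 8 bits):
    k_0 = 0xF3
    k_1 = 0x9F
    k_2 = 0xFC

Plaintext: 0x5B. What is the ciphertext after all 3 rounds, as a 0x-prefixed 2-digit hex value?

s_0 = plaintext = 0x5B
s_1 = Round(s_0, k_0) = 0xB7
s_2 = Round(s_1, k_1) = 0x79
s_3 = Round(s_2, k_2) = 0x96

0x96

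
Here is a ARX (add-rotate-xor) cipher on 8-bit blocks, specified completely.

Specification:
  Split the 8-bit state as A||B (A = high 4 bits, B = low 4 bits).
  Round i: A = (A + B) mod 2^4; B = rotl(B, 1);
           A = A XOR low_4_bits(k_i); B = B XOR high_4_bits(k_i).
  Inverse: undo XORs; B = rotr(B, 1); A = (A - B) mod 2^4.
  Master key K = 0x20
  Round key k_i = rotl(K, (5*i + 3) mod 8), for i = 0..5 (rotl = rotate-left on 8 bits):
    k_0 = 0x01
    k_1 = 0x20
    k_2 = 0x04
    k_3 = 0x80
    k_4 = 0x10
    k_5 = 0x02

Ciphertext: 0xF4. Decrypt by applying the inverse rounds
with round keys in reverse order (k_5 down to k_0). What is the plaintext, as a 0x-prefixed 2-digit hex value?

0xD9

s_0 = ciphertext = 0xF4
s_1 = InvRound(s_0, k_5) = 0xB2
s_2 = InvRound(s_1, k_4) = 0x29
s_3 = InvRound(s_2, k_3) = 0xA8
s_4 = InvRound(s_3, k_2) = 0xA4
s_5 = InvRound(s_4, k_1) = 0x73
s_6 = InvRound(s_5, k_0) = 0xD9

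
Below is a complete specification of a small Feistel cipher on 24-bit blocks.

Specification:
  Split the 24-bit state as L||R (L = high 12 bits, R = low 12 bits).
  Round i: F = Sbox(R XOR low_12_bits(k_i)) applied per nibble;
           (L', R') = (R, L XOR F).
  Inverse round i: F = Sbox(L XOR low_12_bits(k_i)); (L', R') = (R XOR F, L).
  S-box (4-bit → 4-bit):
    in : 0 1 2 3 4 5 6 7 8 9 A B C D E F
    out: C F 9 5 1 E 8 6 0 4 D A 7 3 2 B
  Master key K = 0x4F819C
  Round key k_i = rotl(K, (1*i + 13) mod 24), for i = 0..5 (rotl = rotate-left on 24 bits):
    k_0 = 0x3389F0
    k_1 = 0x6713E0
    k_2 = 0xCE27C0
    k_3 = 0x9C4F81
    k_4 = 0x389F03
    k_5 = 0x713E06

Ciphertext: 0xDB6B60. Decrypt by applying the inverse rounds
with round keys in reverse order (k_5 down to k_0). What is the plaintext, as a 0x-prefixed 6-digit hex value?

0xAC4AED

s_0 = ciphertext = 0xDB6B60
s_1 = InvRound(s_0, k_5) = 0xECCDB6
s_2 = InvRound(s_1, k_4) = 0x2CDECC
s_3 = InvRound(s_2, k_3) = 0xDDB2CD
s_4 = InvRound(s_3, k_2) = 0xF37DDB
s_5 = InvRound(s_4, k_1) = 0xAEDF37
s_6 = InvRound(s_5, k_0) = 0xAC4AED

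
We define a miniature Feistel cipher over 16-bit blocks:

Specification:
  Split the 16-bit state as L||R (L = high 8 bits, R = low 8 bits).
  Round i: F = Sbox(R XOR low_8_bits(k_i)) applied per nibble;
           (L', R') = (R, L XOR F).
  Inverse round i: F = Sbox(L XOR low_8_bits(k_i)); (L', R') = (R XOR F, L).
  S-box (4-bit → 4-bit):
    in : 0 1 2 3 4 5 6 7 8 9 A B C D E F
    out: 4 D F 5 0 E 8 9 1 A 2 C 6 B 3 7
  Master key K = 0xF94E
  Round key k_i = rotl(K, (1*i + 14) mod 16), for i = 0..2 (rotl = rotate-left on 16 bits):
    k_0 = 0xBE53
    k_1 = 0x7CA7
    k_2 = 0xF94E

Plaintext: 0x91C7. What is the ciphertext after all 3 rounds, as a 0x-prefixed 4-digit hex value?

0x6FCC

s_0 = plaintext = 0x91C7
s_1 = Round(s_0, k_0) = 0xC731
s_2 = Round(s_1, k_1) = 0x316F
s_3 = Round(s_2, k_2) = 0x6FCC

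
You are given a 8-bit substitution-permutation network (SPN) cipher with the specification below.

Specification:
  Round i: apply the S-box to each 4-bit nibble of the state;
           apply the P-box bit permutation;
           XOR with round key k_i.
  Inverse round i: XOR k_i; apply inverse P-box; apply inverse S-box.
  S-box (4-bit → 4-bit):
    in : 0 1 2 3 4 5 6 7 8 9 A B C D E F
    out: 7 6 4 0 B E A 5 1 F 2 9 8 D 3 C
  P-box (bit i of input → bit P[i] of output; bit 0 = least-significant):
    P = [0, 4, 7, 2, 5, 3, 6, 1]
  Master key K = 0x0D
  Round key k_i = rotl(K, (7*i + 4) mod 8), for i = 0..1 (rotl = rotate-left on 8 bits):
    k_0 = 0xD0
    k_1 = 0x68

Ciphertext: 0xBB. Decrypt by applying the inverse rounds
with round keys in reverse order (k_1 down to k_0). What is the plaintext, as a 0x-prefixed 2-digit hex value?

s_0 = ciphertext = 0xBB
s_1 = InvRound(s_0, k_1) = 0xF0
s_2 = InvRound(s_1, k_0) = 0x83

0x83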